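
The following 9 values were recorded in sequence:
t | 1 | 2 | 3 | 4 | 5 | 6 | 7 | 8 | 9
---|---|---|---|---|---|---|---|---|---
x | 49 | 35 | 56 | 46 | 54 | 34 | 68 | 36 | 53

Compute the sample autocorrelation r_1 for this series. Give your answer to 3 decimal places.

Mean x̄ = (49 + 35 + 56 + 46 + 54 + 34 + 68 + 36 + 53)/9 = 47.8889
Numerator Σ_{t=1}^{8}(x_t−x̄)(x_{t+1}−x̄) = -809.7901
Denominator Σ(x_t−x̄)² = 1038.8889
r_1 = -809.7901 / 1038.8889 = -0.779

-0.779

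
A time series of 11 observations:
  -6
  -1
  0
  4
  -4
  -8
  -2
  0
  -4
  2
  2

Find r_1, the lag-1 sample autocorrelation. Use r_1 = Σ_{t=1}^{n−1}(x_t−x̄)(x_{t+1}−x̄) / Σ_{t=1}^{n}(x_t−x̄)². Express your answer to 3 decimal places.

0.086

Mean x̄ = (-6 − 1 + 0 + 4 − 4 − 8 − 2 + 0 − 4 + 2 + 2)/11 = -1.5455
Numerator Σ_{t=1}^{10}(x_t−x̄)(x_{t+1}−x̄) = 11.5207
Denominator Σ(x_t−x̄)² = 134.7273
r_1 = 11.5207 / 134.7273 = 0.086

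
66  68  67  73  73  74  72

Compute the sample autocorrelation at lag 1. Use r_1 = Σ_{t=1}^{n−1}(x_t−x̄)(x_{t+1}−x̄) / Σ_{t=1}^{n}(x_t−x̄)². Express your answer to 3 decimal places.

Mean x̄ = (66 + 68 + 67 + 73 + 73 + 74 + 72)/7 = 70.4286
Deviations from mean: -4.4286, -2.4286, -3.4286, 2.5714, 2.5714, 3.5714, 1.5714
Numerator Σ_{t=1}^{6}(x_t−x̄)(x_{t+1}−x̄) = 31.6735
Denominator Σ(x_t−x̄)² = 65.7143
r_1 = 31.6735 / 65.7143 = 0.482

0.482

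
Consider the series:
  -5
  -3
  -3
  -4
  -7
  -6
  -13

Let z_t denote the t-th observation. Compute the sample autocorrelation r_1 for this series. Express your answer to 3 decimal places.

0.206

Mean z̄ = (-5 − 3 − 3 − 4 − 7 − 6 − 13)/7 = -5.8571
Deviations from mean: 0.8571, 2.8571, 2.8571, 1.8571, -1.1429, -0.1429, -7.1429
Numerator Σ_{t=1}^{6}(z_t−z̄)(z_{t+1}−z̄) = 14.9796
Denominator Σ(z_t−z̄)² = 72.8571
r_1 = 14.9796 / 72.8571 = 0.206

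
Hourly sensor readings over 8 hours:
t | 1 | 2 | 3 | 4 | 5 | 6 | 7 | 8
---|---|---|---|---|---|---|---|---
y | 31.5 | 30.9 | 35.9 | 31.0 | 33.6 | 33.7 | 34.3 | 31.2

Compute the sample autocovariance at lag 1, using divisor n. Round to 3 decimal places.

-1.334

Mean ȳ = (31.5 + 30.9 + 35.9 + 31.0 + 33.6 + 33.7 + 34.3 + 31.2)/8 = 32.7625
Σ_{t=1}^{7}(y_t−ȳ)(y_{t+1}−ȳ) = -10.6739
γ_1 = -10.6739 / 8 = -1.334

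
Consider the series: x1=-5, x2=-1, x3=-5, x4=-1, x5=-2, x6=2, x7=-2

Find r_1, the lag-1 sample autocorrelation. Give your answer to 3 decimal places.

-0.250

Mean x̄ = (-5 − 1 − 5 − 1 − 2 + 2 − 2)/7 = -2.0000
Deviations from mean: -3.0000, 1.0000, -3.0000, 1.0000, 0.0000, 4.0000, 0.0000
Numerator Σ_{t=1}^{6}(x_t−x̄)(x_{t+1}−x̄) = -9.0000
Denominator Σ(x_t−x̄)² = 36.0000
r_1 = -9.0000 / 36.0000 = -0.250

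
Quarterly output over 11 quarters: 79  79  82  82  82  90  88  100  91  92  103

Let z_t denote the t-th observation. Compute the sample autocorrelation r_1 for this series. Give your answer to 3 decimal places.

Mean z̄ = (79 + 79 + 82 + 82 + 82 + 90 + 88 + 100 + 91 + 92 + 103)/11 = 88.0000
Numerator Σ_{t=1}^{10}(z_t−z̄)(z_{t+1}−z̄) = 303.0000
Denominator Σ(z_t−z̄)² = 668.0000
r_1 = 303.0000 / 668.0000 = 0.454

0.454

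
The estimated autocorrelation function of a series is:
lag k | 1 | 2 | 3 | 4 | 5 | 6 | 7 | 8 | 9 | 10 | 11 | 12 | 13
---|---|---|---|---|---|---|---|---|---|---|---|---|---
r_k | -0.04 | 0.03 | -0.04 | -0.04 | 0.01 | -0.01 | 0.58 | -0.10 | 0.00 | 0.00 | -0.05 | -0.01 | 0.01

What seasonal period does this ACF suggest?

7

The largest autocorrelation is r_7 = 0.58; the remaining lags stay at or below 0.03.
The dominant spike at lag 7 indicates a seasonal period of 7.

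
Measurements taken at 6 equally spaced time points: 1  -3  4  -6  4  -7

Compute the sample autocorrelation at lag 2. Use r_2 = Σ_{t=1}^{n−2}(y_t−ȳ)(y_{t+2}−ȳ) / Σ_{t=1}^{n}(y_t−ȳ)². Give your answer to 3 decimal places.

0.631

Mean ȳ = (1 − 3 + 4 − 6 + 4 − 7)/6 = -1.1667
Deviations from mean: 2.1667, -1.8333, 5.1667, -4.8333, 5.1667, -5.8333
Numerator Σ_{t=1}^{4}(y_t−ȳ)(y_{t+2}−ȳ) = 74.9444
Denominator Σ(y_t−ȳ)² = 118.8333
r_2 = 74.9444 / 118.8333 = 0.631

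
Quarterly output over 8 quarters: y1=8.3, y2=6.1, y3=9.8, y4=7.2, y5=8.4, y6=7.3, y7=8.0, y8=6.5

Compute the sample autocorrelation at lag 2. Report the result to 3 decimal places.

Mean ȳ = (8.3 + 6.1 + 9.8 + 7.2 + 8.4 + 7.3 + 8.0 + 6.5)/8 = 7.7000
Deviations from mean: 0.6000, -1.6000, 2.1000, -0.5000, 0.7000, -0.4000, 0.3000, -1.2000
Numerator Σ_{t=1}^{6}(y_t−ȳ)(y_{t+2}−ȳ) = 4.4200
Denominator Σ(y_t−ȳ)² = 9.7600
r_2 = 4.4200 / 9.7600 = 0.453

0.453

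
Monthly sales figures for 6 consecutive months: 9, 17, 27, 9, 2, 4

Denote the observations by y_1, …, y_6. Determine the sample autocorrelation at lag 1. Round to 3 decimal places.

0.301

Mean ȳ = (9 + 17 + 27 + 9 + 2 + 4)/6 = 11.3333
Deviations from mean: -2.3333, 5.6667, 15.6667, -2.3333, -9.3333, -7.3333
Σ(y_t−ȳ)(y_{t+1}−ȳ) = (-13.2222) + (88.7778) + (-36.5556) + (21.7778) + (68.4444) = 129.2222
Denominator Σ(y_t−ȳ)² = 429.3333
r_1 = 129.2222 / 429.3333 = 0.301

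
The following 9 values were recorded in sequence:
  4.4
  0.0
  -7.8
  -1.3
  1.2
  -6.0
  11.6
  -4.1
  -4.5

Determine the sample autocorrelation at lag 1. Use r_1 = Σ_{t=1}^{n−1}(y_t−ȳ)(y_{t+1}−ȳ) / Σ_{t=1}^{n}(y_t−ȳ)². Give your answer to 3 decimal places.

Mean ȳ = (4.4 + 0.0 − 7.8 − 1.3 + 1.2 − 6.0 + 11.6 − 4.1 − 4.5)/9 = -0.7222
Numerator Σ_{t=1}^{8}(y_t−ȳ)(y_{t+1}−ȳ) = -102.4738
Denominator Σ(y_t−ȳ)² = 286.2556
r_1 = -102.4738 / 286.2556 = -0.358

-0.358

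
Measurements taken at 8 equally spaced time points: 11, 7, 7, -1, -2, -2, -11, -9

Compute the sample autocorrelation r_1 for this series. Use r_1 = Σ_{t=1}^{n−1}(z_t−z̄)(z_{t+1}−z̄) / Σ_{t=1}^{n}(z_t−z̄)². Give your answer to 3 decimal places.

0.572

Mean z̄ = (11 + 7 + 7 − 1 − 2 − 2 − 11 − 9)/8 = 0.0000
Σ(z_t−z̄)(z_{t+1}−z̄) = (77.0000) + (49.0000) + (-7.0000) + (2.0000) + (4.0000) + (22.0000) + (99.0000) = 246.0000
Denominator Σ(z_t−z̄)² = 430.0000
r_1 = 246.0000 / 430.0000 = 0.572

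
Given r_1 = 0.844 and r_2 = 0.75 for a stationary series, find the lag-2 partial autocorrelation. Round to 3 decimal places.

0.131

φ_{22} = (r_2 − r_1²) / (1 − r_1²)
r_1² = (0.844)² = 0.712336
Numerator = 0.75 − 0.7123 = 0.0377; denominator = 1 − 0.7123 = 0.2877
φ_{22} = 0.0377 / 0.2877 = 0.131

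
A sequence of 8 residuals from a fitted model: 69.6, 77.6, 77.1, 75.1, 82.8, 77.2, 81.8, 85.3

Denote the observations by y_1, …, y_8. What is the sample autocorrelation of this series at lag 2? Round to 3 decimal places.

0.111

Mean ȳ = (69.6 + 77.6 + 77.1 + 75.1 + 82.8 + 77.2 + 81.8 + 85.3)/8 = 78.3125
Σ(y_t−ȳ)(y_{t+2}−ȳ) = (10.5639) + (2.2889) + (-5.4411) + (3.5739) + (15.6502) + (-7.7736) = 18.8622
Denominator Σ(y_t−ȳ)² = 170.5688
r_2 = 18.8622 / 170.5688 = 0.111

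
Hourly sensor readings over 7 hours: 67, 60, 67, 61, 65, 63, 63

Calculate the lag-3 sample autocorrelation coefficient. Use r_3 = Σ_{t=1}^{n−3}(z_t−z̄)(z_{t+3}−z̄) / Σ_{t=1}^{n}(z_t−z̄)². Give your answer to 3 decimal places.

-0.310

Mean z̄ = (67 + 60 + 67 + 61 + 65 + 63 + 63)/7 = 63.7143
Deviations from mean: 3.2857, -3.7143, 3.2857, -2.7143, 1.2857, -0.7143, -0.7143
Numerator Σ_{t=1}^{4}(z_t−z̄)(z_{t+3}−z̄) = -14.1020
Denominator Σ(z_t−z̄)² = 45.4286
r_3 = -14.1020 / 45.4286 = -0.310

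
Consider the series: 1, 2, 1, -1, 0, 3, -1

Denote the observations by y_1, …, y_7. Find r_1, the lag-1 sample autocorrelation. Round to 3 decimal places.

Mean ȳ = (1 + 2 + 1 − 1 + 0 + 3 − 1)/7 = 0.7143
Deviations from mean: 0.2857, 1.2857, 0.2857, -1.7143, -0.7143, 2.2857, -1.7143
Σ(y_t−ȳ)(y_{t+1}−ȳ) = (0.3673) + (0.3673) + (-0.4898) + (1.2245) + (-1.6327) + (-3.9184) = -4.0816
Denominator Σ(y_t−ȳ)² = 13.4286
r_1 = -4.0816 / 13.4286 = -0.304

-0.304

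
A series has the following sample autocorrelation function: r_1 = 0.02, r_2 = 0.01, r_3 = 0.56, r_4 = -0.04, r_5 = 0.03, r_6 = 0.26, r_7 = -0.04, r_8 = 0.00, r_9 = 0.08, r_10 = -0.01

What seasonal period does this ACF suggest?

3

The largest autocorrelation is r_3 = 0.56, with a weaker echo at lag 6 (0.26); the remaining lags stay at or below 0.08.
The dominant spike at lag 3 indicates a seasonal period of 3.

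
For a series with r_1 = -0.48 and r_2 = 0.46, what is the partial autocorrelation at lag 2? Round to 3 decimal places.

0.298

φ_{22} = (r_2 − r_1²) / (1 − r_1²)
r_1² = (-0.48)² = 0.2304
Numerator = 0.46 − 0.2304 = 0.2296; denominator = 1 − 0.2304 = 0.7696
φ_{22} = 0.2296 / 0.7696 = 0.298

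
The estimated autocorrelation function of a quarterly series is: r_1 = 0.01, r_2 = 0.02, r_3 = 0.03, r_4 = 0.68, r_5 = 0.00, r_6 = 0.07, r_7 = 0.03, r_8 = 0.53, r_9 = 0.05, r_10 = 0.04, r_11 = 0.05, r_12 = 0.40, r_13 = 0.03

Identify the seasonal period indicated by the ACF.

The largest autocorrelation is r_4 = 0.68, with weaker echoes at lags 8 (0.53) and 12 (0.40); the remaining lags stay at or below 0.07.
The dominant spike at lag 4 indicates a seasonal period of 4.

4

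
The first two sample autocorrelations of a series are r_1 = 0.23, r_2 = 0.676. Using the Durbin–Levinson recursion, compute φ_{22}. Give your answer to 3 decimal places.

φ_{22} = (r_2 − r_1²) / (1 − r_1²)
r_1² = (0.23)² = 0.0529
Numerator = 0.676 − 0.0529 = 0.6231; denominator = 1 − 0.0529 = 0.9471
φ_{22} = 0.6231 / 0.9471 = 0.658

0.658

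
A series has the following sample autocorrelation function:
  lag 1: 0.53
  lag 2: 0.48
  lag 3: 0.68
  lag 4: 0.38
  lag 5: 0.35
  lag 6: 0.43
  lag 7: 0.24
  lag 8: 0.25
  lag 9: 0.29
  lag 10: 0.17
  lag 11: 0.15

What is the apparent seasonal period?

3

The largest autocorrelation is r_3 = 0.68; the remaining lags stay at or below 0.53. The elevated value at lag 1 (0.53), dropping to 0.48 at lag 2, reflects decaying short-term dependence rather than seasonality.
The dominant spike at lag 3 indicates a seasonal period of 3.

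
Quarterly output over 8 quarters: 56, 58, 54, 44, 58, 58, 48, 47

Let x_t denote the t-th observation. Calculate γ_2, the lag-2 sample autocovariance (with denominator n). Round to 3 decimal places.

-17.098

Mean x̄ = (56 + 58 + 54 + 44 + 58 + 58 + 48 + 47)/8 = 52.8750
Deviations: 3.1250, 5.1250, 1.1250, -8.8750, 5.1250, 5.1250, -4.8750, -5.8750
Σ_{t=1}^{6}(x_t−x̄)(x_{t+2}−x̄) = -136.7813
γ_2 = -136.7813 / 8 = -17.098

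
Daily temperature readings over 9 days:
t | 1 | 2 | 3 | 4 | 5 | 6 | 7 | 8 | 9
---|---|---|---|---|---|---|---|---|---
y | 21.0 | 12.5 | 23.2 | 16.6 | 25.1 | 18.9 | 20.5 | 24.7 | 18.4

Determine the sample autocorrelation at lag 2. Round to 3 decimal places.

Mean ȳ = (21.0 + 12.5 + 23.2 + 16.6 + 25.1 + 18.9 + 20.5 + 24.7 + 18.4)/9 = 20.1000
Numerator Σ_{t=1}^{7}(y_t−ȳ)(y_{t+2}−ȳ) = 44.8900
Denominator Σ(y_t−ȳ)² = 131.0800
r_2 = 44.8900 / 131.0800 = 0.342

0.342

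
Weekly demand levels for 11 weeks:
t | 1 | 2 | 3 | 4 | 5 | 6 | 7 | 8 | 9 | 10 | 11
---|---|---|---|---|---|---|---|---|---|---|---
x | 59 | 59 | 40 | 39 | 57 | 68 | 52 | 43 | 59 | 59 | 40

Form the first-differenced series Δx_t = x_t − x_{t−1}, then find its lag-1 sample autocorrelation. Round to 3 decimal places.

First differences Δx: 0, -19, -1, 18, 11, -16, -9, 16, 0, -19
Mean of differences = -1.9000
Numerator Σ(Δx_t−Δx̄)(Δx_{t+1}−Δx̄) = 19.3900
Denominator Σ(Δx_t−Δx̄)² = 1724.9000
r_1(Δx) = 19.3900 / 1724.9000 = 0.011

0.011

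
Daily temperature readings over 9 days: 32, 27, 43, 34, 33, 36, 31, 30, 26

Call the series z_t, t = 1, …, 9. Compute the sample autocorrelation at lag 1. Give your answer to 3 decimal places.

-0.105

Mean z̄ = (32 + 27 + 43 + 34 + 33 + 36 + 31 + 30 + 26)/9 = 32.4444
Numerator Σ_{t=1}^{8}(z_t−z̄)(z_{t+1}−z̄) = -21.6420
Denominator Σ(z_t−z̄)² = 206.2222
r_1 = -21.6420 / 206.2222 = -0.105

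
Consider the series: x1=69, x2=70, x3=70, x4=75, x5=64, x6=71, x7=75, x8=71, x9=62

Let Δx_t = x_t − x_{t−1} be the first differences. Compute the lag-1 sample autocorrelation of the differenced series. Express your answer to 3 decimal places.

First differences Δx: 1, 0, 5, -11, 7, 4, -4, -9
Mean of differences = -0.8750
Numerator Σ(Δx_t−Δx̄)(Δx_{t+1}−Δx̄) = -83.8906
Denominator Σ(Δx_t−Δx̄)² = 302.8750
r_1(Δx) = -83.8906 / 302.8750 = -0.277

-0.277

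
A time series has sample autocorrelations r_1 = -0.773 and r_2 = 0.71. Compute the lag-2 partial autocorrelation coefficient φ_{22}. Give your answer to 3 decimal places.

0.279

φ_{22} = (r_2 − r_1²) / (1 − r_1²)
r_1² = (-0.773)² = 0.597529
Numerator = 0.71 − 0.5975 = 0.1125; denominator = 1 − 0.5975 = 0.4025
φ_{22} = 0.1125 / 0.4025 = 0.279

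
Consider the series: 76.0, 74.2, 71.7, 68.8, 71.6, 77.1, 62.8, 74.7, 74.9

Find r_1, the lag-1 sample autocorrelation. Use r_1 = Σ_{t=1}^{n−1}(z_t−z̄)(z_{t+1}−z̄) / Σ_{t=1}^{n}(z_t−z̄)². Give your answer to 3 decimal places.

Mean z̄ = (76.0 + 74.2 + 71.7 + 68.8 + 71.6 + 77.1 + 62.8 + 74.7 + 74.9)/9 = 72.4222
Numerator Σ_{t=1}^{8}(z_t−z̄)(z_{t+1}−z̄) = -54.4594
Denominator Σ(z_t−z̄)² = 156.0756
r_1 = -54.4594 / 156.0756 = -0.349

-0.349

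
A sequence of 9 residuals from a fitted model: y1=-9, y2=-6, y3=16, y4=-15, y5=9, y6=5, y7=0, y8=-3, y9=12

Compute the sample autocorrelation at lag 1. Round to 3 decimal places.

-0.489

Mean ȳ = (-9 − 6 + 16 − 15 + 9 + 5 + 0 − 3 + 12)/9 = 1.0000
Numerator Σ_{t=1}^{8}(y_t−ȳ)(y_{t+1}−ȳ) = -415.0000
Denominator Σ(y_t−ȳ)² = 848.0000
r_1 = -415.0000 / 848.0000 = -0.489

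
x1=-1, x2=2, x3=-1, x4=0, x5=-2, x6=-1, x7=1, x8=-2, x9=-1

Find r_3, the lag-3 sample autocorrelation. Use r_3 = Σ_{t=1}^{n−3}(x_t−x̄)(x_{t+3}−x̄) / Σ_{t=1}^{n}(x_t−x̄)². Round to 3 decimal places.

-0.042

Mean x̄ = (-1 + 2 − 1 + 0 − 2 − 1 + 1 − 2 − 1)/9 = -0.5556
Σ(x_t−x̄)(x_{t+3}−x̄) = (-0.2469) + (-3.6914) + (0.1975) + (0.8642) + (2.0864) + (0.1975) = -0.5926
Denominator Σ(x_t−x̄)² = 14.2222
r_3 = -0.5926 / 14.2222 = -0.042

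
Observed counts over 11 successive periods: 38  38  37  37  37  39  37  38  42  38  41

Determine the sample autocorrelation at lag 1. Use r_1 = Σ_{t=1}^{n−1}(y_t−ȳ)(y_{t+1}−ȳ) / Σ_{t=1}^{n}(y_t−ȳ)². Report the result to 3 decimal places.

-0.017

Mean ȳ = (38 + 38 + 37 + 37 + 37 + 39 + 37 + 38 + 42 + 38 + 41)/11 = 38.3636
Numerator Σ_{t=1}^{10}(y_t−ȳ)(y_{t+1}−ȳ) = -0.4959
Denominator Σ(y_t−ȳ)² = 28.5455
r_1 = -0.4959 / 28.5455 = -0.017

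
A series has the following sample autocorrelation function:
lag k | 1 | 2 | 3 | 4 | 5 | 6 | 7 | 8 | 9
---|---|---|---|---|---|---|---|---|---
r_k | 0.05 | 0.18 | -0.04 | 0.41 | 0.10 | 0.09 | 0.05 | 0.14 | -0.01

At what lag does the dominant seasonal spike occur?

4

The largest autocorrelation is r_4 = 0.41; the remaining lags stay at or below 0.18.
The dominant spike at lag 4 indicates a seasonal period of 4.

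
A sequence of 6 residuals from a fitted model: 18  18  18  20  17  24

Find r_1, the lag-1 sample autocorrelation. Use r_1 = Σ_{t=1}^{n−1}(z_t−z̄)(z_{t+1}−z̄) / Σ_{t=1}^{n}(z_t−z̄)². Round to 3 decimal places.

Mean z̄ = (18 + 18 + 18 + 20 + 17 + 24)/6 = 19.1667
Deviations from mean: -1.1667, -1.1667, -1.1667, 0.8333, -2.1667, 4.8333
Numerator Σ_{t=1}^{5}(z_t−z̄)(z_{t+1}−z̄) = -10.5278
Denominator Σ(z_t−z̄)² = 32.8333
r_1 = -10.5278 / 32.8333 = -0.321

-0.321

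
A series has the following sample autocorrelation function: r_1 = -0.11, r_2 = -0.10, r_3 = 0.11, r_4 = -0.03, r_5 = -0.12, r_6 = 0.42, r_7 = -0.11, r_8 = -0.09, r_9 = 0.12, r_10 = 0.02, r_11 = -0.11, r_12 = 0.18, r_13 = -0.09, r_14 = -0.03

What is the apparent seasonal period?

The largest autocorrelation is r_6 = 0.42, with a weaker echo at lag 12 (0.18); the remaining lags stay at or below 0.12.
The dominant spike at lag 6 indicates a seasonal period of 6.

6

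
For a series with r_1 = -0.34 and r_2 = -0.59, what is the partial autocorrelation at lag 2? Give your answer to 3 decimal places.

φ_{22} = (r_2 − r_1²) / (1 − r_1²)
r_1² = (-0.34)² = 0.1156
Numerator = -0.59 − 0.1156 = -0.7056; denominator = 1 − 0.1156 = 0.8844
φ_{22} = -0.7056 / 0.8844 = -0.798

-0.798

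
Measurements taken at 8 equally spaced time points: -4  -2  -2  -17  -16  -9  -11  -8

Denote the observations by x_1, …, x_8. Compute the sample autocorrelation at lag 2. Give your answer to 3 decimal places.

Mean x̄ = (-4 − 2 − 2 − 17 − 16 − 9 − 11 − 8)/8 = -8.6250
Σ(x_t−x̄)(x_{t+2}−x̄) = (30.6406) + (-55.4844) + (-48.8594) + (3.1406) + (17.5156) + (-0.2344) = -53.2813
Denominator Σ(x_t−x̄)² = 239.8750
r_2 = -53.2813 / 239.8750 = -0.222

-0.222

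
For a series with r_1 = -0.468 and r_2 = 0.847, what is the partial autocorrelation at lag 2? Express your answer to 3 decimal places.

φ_{22} = (r_2 − r_1²) / (1 − r_1²)
r_1² = (-0.468)² = 0.219024
Numerator = 0.847 − 0.2190 = 0.6280; denominator = 1 − 0.2190 = 0.7810
φ_{22} = 0.6280 / 0.7810 = 0.804

0.804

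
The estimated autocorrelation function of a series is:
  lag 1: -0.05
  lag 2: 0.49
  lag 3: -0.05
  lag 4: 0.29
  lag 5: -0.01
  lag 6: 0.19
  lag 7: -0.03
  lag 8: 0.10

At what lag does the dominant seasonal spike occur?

The largest autocorrelation is r_2 = 0.49, with weaker echoes at lags 4 (0.29) and 6 (0.19); the remaining lags stay at or below 0.10.
The dominant spike at lag 2 indicates a seasonal period of 2.

2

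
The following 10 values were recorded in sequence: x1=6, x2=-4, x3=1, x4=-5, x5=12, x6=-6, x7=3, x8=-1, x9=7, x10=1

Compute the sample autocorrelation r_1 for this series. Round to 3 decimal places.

-0.663

Mean x̄ = (6 − 4 + 1 − 5 + 12 − 6 + 3 − 1 + 7 + 1)/10 = 1.4000
Numerator Σ_{t=1}^{9}(x_t−x̄)(x_{t+1}−x̄) = -197.7600
Denominator Σ(x_t−x̄)² = 298.4000
r_1 = -197.7600 / 298.4000 = -0.663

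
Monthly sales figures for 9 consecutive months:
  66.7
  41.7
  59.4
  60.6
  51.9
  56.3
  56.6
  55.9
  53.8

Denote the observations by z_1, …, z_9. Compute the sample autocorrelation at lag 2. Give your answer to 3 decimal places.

-0.121

Mean z̄ = (66.7 + 41.7 + 59.4 + 60.6 + 51.9 + 56.3 + 56.6 + 55.9 + 53.8)/9 = 55.8778
Σ(z_t−z̄)(z_{t+2}−z̄) = (38.1183) + (-66.9506) + (-14.0106) + (1.9938) + (-2.8728) + (0.0094) + (-1.5006) = -45.2132
Denominator Σ(z_t−z̄)² = 373.6756
r_2 = -45.2132 / 373.6756 = -0.121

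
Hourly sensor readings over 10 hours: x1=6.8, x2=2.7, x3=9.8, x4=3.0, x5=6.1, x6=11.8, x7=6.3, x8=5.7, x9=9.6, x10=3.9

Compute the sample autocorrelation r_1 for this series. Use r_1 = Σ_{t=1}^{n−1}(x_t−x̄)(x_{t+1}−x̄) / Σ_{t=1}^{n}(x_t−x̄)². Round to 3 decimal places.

-0.454

Mean x̄ = (6.8 + 2.7 + 9.8 + 3.0 + 6.1 + 11.8 + 6.3 + 5.7 + 9.6 + 3.9)/10 = 6.5700
Numerator Σ_{t=1}^{9}(x_t−x̄)(x_{t+1}−x̄) = -37.6049
Denominator Σ(x_t−x̄)² = 82.9210
r_1 = -37.6049 / 82.9210 = -0.454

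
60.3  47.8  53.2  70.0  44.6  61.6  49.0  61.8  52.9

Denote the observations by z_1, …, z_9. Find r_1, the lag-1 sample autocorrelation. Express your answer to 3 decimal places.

-0.690

Mean z̄ = (60.3 + 47.8 + 53.2 + 70.0 + 44.6 + 61.6 + 49.0 + 61.8 + 52.9)/9 = 55.6889
Numerator Σ_{t=1}^{8}(z_t−z̄)(z_{t+1}−z̄) = -374.0612
Denominator Σ(z_t−z̄)² = 542.2689
r_1 = -374.0612 / 542.2689 = -0.690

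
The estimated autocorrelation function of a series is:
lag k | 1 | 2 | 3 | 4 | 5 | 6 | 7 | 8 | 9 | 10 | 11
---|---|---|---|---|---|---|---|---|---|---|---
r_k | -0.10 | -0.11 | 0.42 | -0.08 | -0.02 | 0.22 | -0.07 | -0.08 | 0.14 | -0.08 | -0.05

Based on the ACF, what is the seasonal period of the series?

3

The largest autocorrelation is r_3 = 0.42, with a weaker echo at lag 6 (0.22); the remaining lags stay at or below 0.14.
The dominant spike at lag 3 indicates a seasonal period of 3.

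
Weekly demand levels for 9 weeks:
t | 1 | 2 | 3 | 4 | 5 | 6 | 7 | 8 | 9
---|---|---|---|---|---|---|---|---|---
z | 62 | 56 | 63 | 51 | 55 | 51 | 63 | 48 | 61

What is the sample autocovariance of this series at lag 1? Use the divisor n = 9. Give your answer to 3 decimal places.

-17.012

Mean z̄ = (62 + 56 + 63 + 51 + 55 + 51 + 63 + 48 + 61)/9 = 56.6667
Σ_{t=1}^{8}(z_t−z̄)(z_{t+1}−z̄) = -153.1111
γ_1 = -153.1111 / 9 = -17.012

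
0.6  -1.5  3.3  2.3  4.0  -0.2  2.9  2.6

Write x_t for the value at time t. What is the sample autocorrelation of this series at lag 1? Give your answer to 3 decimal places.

-0.191

Mean x̄ = (0.6 − 1.5 + 3.3 + 2.3 + 4.0 − 0.2 + 2.9 + 2.6)/8 = 1.7500
Deviations from mean: -1.1500, -3.2500, 1.5500, 0.5500, 2.2500, -1.9500, 1.1500, 0.8500
Numerator Σ_{t=1}^{7}(x_t−x̄)(x_{t+1}−x̄) = -4.8625
Denominator Σ(x_t−x̄)² = 25.5000
r_1 = -4.8625 / 25.5000 = -0.191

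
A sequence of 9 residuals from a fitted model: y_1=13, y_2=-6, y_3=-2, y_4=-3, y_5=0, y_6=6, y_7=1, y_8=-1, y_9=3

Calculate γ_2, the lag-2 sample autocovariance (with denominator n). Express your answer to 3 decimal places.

-3.826

Mean ȳ = (13 − 6 − 2 − 3 + 0 + 6 + 1 − 1 + 3)/9 = 1.2222
Σ_{t=1}^{7}(y_t−ȳ)(y_{t+2}−ȳ) = -34.4321
γ_2 = -34.4321 / 9 = -3.826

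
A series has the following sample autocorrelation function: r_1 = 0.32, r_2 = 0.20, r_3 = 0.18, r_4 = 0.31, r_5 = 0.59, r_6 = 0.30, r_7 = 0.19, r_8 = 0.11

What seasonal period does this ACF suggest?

5

The largest autocorrelation is r_5 = 0.59; the remaining lags stay at or below 0.32. The elevated value at lag 1 (0.32), dropping to 0.20 at lag 2, reflects decaying short-term dependence rather than seasonality.
The dominant spike at lag 5 indicates a seasonal period of 5.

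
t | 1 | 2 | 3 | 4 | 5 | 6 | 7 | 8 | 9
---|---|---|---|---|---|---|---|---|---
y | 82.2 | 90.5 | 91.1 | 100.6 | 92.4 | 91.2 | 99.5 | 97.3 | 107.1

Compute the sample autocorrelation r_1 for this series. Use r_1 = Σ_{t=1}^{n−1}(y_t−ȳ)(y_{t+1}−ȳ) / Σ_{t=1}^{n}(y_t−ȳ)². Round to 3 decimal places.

0.163

Mean ȳ = (82.2 + 90.5 + 91.1 + 100.6 + 92.4 + 91.2 + 99.5 + 97.3 + 107.1)/9 = 94.6556
Numerator Σ_{t=1}^{8}(y_t−ȳ)(y_{t+1}−ȳ) = 68.7647
Denominator Σ(y_t−ȳ)² = 422.7422
r_1 = 68.7647 / 422.7422 = 0.163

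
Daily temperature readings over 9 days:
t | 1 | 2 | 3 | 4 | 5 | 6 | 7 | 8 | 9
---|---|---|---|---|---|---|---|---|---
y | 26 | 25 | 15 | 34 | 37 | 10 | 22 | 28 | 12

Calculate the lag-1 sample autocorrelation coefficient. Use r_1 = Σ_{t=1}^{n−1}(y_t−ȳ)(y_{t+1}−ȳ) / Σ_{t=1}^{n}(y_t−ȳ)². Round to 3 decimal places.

-0.247

Mean ȳ = (26 + 25 + 15 + 34 + 37 + 10 + 22 + 28 + 12)/9 = 23.2222
Numerator Σ_{t=1}^{8}(y_t−ȳ)(y_{t+1}−ȳ) = -175.2716
Denominator Σ(y_t−ȳ)² = 709.5556
r_1 = -175.2716 / 709.5556 = -0.247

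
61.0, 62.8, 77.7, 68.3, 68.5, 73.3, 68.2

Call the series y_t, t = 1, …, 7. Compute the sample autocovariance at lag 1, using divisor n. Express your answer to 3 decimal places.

-1.903

Mean ȳ = (61.0 + 62.8 + 77.7 + 68.3 + 68.5 + 73.3 + 68.2)/7 = 68.5429
Σ_{t=1}^{6}(y_t−ȳ)(y_{t+1}−ȳ) = -13.3190
γ_1 = -13.3190 / 7 = -1.903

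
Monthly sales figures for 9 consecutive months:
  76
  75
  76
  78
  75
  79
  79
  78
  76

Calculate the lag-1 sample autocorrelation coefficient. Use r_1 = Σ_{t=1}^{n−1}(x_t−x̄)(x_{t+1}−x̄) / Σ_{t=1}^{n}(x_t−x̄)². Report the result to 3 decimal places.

Mean x̄ = (76 + 75 + 76 + 78 + 75 + 79 + 79 + 78 + 76)/9 = 76.8889
Numerator Σ_{t=1}^{8}(x_t−x̄)(x_{t+1}−x̄) = 2.0988
Denominator Σ(x_t−x̄)² = 20.8889
r_1 = 2.0988 / 20.8889 = 0.100

0.100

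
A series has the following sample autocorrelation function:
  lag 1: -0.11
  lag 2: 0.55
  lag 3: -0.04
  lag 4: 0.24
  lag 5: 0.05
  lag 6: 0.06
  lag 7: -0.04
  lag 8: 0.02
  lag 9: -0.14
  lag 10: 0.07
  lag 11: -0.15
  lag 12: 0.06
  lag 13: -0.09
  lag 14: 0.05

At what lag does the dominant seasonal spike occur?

The largest autocorrelation is r_2 = 0.55, with a weaker echo at lag 4 (0.24); the remaining lags stay at or below 0.07.
The dominant spike at lag 2 indicates a seasonal period of 2.

2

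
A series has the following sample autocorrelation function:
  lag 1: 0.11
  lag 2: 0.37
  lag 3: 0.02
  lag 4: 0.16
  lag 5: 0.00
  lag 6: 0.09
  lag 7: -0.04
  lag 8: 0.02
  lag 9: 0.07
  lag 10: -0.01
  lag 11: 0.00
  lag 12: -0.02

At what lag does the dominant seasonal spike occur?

The largest autocorrelation is r_2 = 0.37, with a weaker echo at lag 4 (0.16); the remaining lags stay at or below 0.11.
The dominant spike at lag 2 indicates a seasonal period of 2.

2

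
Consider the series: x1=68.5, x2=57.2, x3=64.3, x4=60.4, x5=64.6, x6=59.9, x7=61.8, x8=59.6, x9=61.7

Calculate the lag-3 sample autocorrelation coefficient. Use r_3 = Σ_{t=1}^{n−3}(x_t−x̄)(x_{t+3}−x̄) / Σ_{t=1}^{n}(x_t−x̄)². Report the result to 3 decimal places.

-0.366

Mean x̄ = (68.5 + 57.2 + 64.3 + 60.4 + 64.6 + 59.9 + 61.8 + 59.6 + 61.7)/9 = 62.0000
Σ(x_t−x̄)(x_{t+3}−x̄) = (-10.4000) + (-12.4800) + (-4.8300) + (0.3200) + (-6.2400) + (0.6300) = -33.0000
Denominator Σ(x_t−x̄)² = 90.2000
r_3 = -33.0000 / 90.2000 = -0.366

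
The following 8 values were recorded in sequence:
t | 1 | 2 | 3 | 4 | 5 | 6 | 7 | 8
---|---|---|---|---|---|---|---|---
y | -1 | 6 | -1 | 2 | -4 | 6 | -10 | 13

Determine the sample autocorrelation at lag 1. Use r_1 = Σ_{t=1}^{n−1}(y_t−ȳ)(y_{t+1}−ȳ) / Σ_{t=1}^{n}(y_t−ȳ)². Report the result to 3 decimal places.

Mean ȳ = (-1 + 6 − 1 + 2 − 4 + 6 − 10 + 13)/8 = 1.3750
Deviations from mean: -2.3750, 4.6250, -2.3750, 0.6250, -5.3750, 4.6250, -11.3750, 11.6250
Numerator Σ_{t=1}^{7}(y_t−ȳ)(y_{t+1}−ȳ) = -236.5156
Denominator Σ(y_t−ȳ)² = 347.8750
r_1 = -236.5156 / 347.8750 = -0.680

-0.680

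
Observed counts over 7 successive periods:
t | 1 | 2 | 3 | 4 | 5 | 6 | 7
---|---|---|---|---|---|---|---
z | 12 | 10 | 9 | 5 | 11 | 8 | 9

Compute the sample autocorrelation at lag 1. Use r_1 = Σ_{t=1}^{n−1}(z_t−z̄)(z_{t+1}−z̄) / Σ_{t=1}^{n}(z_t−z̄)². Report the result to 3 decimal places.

-0.218

Mean z̄ = (12 + 10 + 9 + 5 + 11 + 8 + 9)/7 = 9.1429
Σ(z_t−z̄)(z_{t+1}−z̄) = (2.4490) + (-0.1224) + (0.5918) + (-7.6939) + (-2.1224) + (0.1633) = -6.7347
Denominator Σ(z_t−z̄)² = 30.8571
r_1 = -6.7347 / 30.8571 = -0.218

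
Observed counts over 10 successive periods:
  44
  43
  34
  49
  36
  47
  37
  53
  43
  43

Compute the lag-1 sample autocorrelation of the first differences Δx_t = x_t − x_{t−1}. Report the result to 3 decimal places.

First differences Δx: -1, -9, 15, -13, 11, -10, 16, -10, 0
Mean of differences = -0.1111
Numerator Σ(Δx_t−Δx̄)(Δx_{t+1}−Δx̄) = -894.0123
Denominator Σ(Δx_t−Δx̄)² = 1052.8889
r_1(Δx) = -894.0123 / 1052.8889 = -0.849

-0.849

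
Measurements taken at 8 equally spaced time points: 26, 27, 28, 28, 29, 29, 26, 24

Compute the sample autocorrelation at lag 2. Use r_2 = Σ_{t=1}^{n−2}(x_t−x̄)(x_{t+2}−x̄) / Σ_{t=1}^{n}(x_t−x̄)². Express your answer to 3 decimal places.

-0.277

Mean x̄ = (26 + 27 + 28 + 28 + 29 + 29 + 26 + 24)/8 = 27.1250
Σ(x_t−x̄)(x_{t+2}−x̄) = (-0.9844) + (-0.1094) + (1.6406) + (1.6406) + (-2.1094) + (-5.8594) = -5.7813
Denominator Σ(x_t−x̄)² = 20.8750
r_2 = -5.7813 / 20.8750 = -0.277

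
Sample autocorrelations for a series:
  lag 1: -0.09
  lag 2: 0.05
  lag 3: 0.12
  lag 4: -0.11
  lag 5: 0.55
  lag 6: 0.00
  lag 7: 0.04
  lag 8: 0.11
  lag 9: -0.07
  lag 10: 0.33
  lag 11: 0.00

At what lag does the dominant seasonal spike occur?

The largest autocorrelation is r_5 = 0.55, with a weaker echo at lag 10 (0.33); the remaining lags stay at or below 0.12.
The dominant spike at lag 5 indicates a seasonal period of 5.

5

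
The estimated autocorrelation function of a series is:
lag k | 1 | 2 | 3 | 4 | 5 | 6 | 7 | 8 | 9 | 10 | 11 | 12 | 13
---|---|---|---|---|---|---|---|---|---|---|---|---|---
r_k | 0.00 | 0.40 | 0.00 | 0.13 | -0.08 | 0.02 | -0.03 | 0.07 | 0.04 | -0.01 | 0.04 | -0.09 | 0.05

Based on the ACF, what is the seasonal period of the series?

The largest autocorrelation is r_2 = 0.40; the remaining lags stay at or below 0.13.
The dominant spike at lag 2 indicates a seasonal period of 2.

2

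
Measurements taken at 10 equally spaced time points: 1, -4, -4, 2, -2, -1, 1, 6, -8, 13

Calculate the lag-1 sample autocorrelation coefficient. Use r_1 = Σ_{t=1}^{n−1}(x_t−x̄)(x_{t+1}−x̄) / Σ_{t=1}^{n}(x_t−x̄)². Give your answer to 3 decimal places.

-0.455

Mean x̄ = (1 − 4 − 4 + 2 − 2 − 1 + 1 + 6 − 8 + 13)/10 = 0.4000
Numerator Σ_{t=1}^{9}(x_t−x̄)(x_{t+1}−x̄) = -141.1600
Denominator Σ(x_t−x̄)² = 310.4000
r_1 = -141.1600 / 310.4000 = -0.455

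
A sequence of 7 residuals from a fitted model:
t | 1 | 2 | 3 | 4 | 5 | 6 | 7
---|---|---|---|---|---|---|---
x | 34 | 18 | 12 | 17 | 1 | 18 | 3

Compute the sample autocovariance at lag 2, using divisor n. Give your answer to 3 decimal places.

22.936

Mean x̄ = (34 + 18 + 12 + 17 + 1 + 18 + 3)/7 = 14.7143
Deviations: 19.2857, 3.2857, -2.7143, 2.2857, -13.7143, 3.2857, -11.7143
Σ_{t=1}^{5}(x_t−x̄)(x_{t+2}−x̄) = 160.5510
γ_2 = 160.5510 / 7 = 22.936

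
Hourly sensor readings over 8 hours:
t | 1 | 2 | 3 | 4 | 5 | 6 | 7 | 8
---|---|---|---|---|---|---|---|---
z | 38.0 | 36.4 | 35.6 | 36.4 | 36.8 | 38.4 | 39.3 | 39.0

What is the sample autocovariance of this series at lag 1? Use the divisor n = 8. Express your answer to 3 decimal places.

Mean z̄ = (38.0 + 36.4 + 35.6 + 36.4 + 36.8 + 38.4 + 39.3 + 39.0)/8 = 37.4875
Deviations: 0.5125, -1.0875, -1.8875, -1.0875, -0.6875, 0.9125, 1.8125, 1.5125
Σ_{t=1}^{7}(z_t−z̄)(z_{t+1}−z̄) = 8.0636
γ_1 = 8.0636 / 8 = 1.008

1.008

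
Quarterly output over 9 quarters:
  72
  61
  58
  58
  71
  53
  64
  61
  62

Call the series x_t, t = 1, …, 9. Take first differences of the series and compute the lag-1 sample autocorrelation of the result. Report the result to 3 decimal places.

First differences Δx: -11, -3, 0, 13, -18, 11, -3, 1
Mean of differences = -1.2500
Numerator Σ(Δx_t−Δx̄)(Δx_{t+1}−Δx̄) = -436.5625
Denominator Σ(Δx_t−Δx̄)² = 741.5000
r_1(Δx) = -436.5625 / 741.5000 = -0.589

-0.589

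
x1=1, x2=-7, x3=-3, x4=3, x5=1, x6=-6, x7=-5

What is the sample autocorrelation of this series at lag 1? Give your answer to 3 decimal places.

Mean x̄ = (1 − 7 − 3 + 3 + 1 − 6 − 5)/7 = -2.2857
Deviations from mean: 3.2857, -4.7143, -0.7143, 5.2857, 3.2857, -3.7143, -2.7143
Σ(x_t−x̄)(x_{t+1}−x̄) = (-15.4898) + (3.3673) + (-3.7755) + (17.3673) + (-12.2041) + (10.0816) = -0.6531
Denominator Σ(x_t−x̄)² = 93.4286
r_1 = -0.6531 / 93.4286 = -0.007

-0.007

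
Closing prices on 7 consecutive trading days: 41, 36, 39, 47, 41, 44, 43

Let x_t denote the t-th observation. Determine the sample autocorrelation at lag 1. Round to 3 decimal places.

Mean x̄ = (41 + 36 + 39 + 47 + 41 + 44 + 43)/7 = 41.5714
Numerator Σ_{t=1}^{6}(x_t−x̄)(x_{t+1}−x̄) = 2.5306
Denominator Σ(x_t−x̄)² = 75.7143
r_1 = 2.5306 / 75.7143 = 0.033

0.033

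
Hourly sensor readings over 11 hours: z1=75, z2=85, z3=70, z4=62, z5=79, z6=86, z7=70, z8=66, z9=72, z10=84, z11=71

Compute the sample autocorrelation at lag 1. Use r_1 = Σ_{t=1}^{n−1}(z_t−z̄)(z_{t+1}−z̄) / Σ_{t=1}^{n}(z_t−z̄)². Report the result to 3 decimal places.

Mean z̄ = (75 + 85 + 70 + 62 + 79 + 86 + 70 + 66 + 72 + 84 + 71)/11 = 74.5455
Numerator Σ_{t=1}^{10}(z_t−z̄)(z_{t+1}−z̄) = -39.6612
Denominator Σ(z_t−z̄)² = 640.7273
r_1 = -39.6612 / 640.7273 = -0.062

-0.062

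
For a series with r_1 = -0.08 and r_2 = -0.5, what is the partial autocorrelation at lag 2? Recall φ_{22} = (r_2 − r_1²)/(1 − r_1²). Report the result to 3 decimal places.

φ_{22} = (r_2 − r_1²) / (1 − r_1²)
r_1² = (-0.08)² = 0.0064
Numerator = -0.5 − 0.0064 = -0.5064; denominator = 1 − 0.0064 = 0.9936
φ_{22} = -0.5064 / 0.9936 = -0.510

-0.510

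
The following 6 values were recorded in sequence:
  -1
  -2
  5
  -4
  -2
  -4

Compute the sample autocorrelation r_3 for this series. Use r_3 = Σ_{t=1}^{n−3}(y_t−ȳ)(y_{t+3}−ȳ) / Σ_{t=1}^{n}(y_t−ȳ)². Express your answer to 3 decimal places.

Mean ȳ = (-1 − 2 + 5 − 4 − 2 − 4)/6 = -1.3333
Σ(y_t−ȳ)(y_{t+3}−ȳ) = (-0.8889) + (0.4444) + (-16.8889) = -17.3333
Denominator Σ(y_t−ȳ)² = 55.3333
r_3 = -17.3333 / 55.3333 = -0.313

-0.313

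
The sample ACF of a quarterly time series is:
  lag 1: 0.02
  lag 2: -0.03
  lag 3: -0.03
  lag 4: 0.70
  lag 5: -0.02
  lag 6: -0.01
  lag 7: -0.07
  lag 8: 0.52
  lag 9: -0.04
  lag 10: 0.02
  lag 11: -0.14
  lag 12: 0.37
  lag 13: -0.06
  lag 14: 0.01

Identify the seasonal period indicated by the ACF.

The largest autocorrelation is r_4 = 0.70, with weaker echoes at lags 8 (0.52) and 12 (0.37); the remaining lags stay at or below 0.02.
The dominant spike at lag 4 indicates a seasonal period of 4.

4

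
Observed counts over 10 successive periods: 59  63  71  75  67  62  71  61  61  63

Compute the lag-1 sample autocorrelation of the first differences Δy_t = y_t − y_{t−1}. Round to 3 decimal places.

-0.169

First differences Δy: 4, 8, 4, -8, -5, 9, -10, 0, 2
Mean of differences = 0.4444
Numerator Σ(Δy_t−Δȳ)(Δy_{t+1}−Δȳ) = -62.3086
Denominator Σ(Δy_t−Δȳ)² = 368.2222
r_1(Δy) = -62.3086 / 368.2222 = -0.169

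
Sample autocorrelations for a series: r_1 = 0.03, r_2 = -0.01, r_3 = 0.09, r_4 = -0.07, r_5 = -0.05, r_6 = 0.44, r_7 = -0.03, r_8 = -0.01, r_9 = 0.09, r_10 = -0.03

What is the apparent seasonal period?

6

The largest autocorrelation is r_6 = 0.44; the remaining lags stay at or below 0.09.
The dominant spike at lag 6 indicates a seasonal period of 6.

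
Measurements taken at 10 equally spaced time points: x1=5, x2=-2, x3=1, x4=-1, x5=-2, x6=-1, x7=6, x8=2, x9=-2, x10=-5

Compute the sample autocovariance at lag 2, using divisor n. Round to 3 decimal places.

Mean x̄ = (5 − 2 + 1 − 1 − 2 − 1 + 6 + 2 − 2 − 5)/10 = 0.1000
Σ_{t=1}^{8}(x_t−x̄)(x_{t+2}−x̄) = -30.5200
γ_2 = -30.5200 / 10 = -3.052

-3.052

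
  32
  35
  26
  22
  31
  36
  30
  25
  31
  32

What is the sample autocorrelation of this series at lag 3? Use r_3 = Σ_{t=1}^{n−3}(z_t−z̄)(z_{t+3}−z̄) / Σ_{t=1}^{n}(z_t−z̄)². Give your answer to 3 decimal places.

Mean z̄ = (32 + 35 + 26 + 22 + 31 + 36 + 30 + 25 + 31 + 32)/10 = 30.0000
Σ(z_t−z̄)(z_{t+3}−z̄) = (-16.0000) + (5.0000) + (-24.0000) + (0.0000) + (-5.0000) + (6.0000) + (0.0000) = -34.0000
Denominator Σ(z_t−z̄)² = 176.0000
r_3 = -34.0000 / 176.0000 = -0.193

-0.193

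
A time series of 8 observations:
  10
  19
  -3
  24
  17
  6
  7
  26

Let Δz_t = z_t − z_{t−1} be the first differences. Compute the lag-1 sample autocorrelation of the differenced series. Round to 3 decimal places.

-0.488

First differences Δz: 9, -22, 27, -7, -11, 1, 19
Mean of differences = 2.2857
Numerator Σ(Δz_t−Δz̄)(Δz_{t+1}−Δz̄) = -873.7959
Denominator Σ(Δz_t−Δz̄)² = 1789.4286
r_1(Δz) = -873.7959 / 1789.4286 = -0.488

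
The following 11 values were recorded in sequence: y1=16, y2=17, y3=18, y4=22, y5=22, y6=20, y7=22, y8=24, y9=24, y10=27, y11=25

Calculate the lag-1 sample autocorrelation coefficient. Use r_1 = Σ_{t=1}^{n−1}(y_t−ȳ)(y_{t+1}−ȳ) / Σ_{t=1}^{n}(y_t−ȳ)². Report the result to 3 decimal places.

0.645

Mean ȳ = (16 + 17 + 18 + 22 + 22 + 20 + 22 + 24 + 24 + 27 + 25)/11 = 21.5455
Numerator Σ_{t=1}^{10}(y_t−ȳ)(y_{t+1}−ȳ) = 77.8843
Denominator Σ(y_t−ȳ)² = 120.7273
r_1 = 77.8843 / 120.7273 = 0.645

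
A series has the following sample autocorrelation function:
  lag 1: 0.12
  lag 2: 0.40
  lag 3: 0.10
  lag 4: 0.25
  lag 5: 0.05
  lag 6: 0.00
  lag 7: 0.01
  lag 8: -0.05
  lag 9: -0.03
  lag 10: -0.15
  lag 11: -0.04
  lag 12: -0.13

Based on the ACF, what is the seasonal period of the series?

The largest autocorrelation is r_2 = 0.40, with a weaker echo at lag 4 (0.25); the remaining lags stay at or below 0.12.
The dominant spike at lag 2 indicates a seasonal period of 2.

2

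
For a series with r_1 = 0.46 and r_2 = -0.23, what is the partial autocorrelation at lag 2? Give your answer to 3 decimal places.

φ_{22} = (r_2 − r_1²) / (1 − r_1²)
r_1² = (0.46)² = 0.2116
Numerator = -0.23 − 0.2116 = -0.4416; denominator = 1 − 0.2116 = 0.7884
φ_{22} = -0.4416 / 0.7884 = -0.560

-0.560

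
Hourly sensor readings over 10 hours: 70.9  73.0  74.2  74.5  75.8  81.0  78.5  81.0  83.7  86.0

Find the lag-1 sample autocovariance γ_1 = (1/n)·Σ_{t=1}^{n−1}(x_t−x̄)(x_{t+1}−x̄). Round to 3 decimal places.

13.426

Mean x̄ = (70.9 + 73.0 + 74.2 + 74.5 + 75.8 + 81.0 + 78.5 + 81.0 + 83.7 + 86.0)/10 = 77.8600
Σ_{t=1}^{9}(x_t−x̄)(x_{t+1}−x̄) = 134.2584
γ_1 = 134.2584 / 10 = 13.426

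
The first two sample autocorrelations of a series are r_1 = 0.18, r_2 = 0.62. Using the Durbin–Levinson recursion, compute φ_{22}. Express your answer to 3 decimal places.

φ_{22} = (r_2 − r_1²) / (1 − r_1²)
r_1² = (0.18)² = 0.0324
Numerator = 0.62 − 0.0324 = 0.5876; denominator = 1 − 0.0324 = 0.9676
φ_{22} = 0.5876 / 0.9676 = 0.607

0.607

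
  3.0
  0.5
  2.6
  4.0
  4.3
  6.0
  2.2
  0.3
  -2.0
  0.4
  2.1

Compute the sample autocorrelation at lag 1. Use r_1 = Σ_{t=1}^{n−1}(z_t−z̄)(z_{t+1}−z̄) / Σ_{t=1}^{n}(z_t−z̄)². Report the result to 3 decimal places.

Mean z̄ = (3.0 + 0.5 + 2.6 + 4.0 + 4.3 + 6.0 + 2.2 + 0.3 − 2.0 + 0.4 + 2.1)/11 = 2.1273
Numerator Σ_{t=1}^{10}(z_t−z̄)(z_{t+1}−z̄) = 26.0456
Denominator Σ(z_t−z̄)² = 50.2218
r_1 = 26.0456 / 50.2218 = 0.519

0.519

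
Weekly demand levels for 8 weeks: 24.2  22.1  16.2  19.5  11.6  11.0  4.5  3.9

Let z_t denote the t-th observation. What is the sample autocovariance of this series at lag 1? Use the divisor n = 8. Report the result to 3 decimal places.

28.858

Mean z̄ = (24.2 + 22.1 + 16.2 + 19.5 + 11.6 + 11.0 + 4.5 + 3.9)/8 = 14.1250
Σ_{t=1}^{7}(z_t−z̄)(z_{t+1}−z̄) = 230.8619
γ_1 = 230.8619 / 8 = 28.858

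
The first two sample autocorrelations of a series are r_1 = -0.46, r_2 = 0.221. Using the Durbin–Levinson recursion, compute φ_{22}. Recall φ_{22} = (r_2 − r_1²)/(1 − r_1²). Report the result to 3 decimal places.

0.012

φ_{22} = (r_2 − r_1²) / (1 − r_1²)
r_1² = (-0.46)² = 0.2116
Numerator = 0.221 − 0.2116 = 0.0094; denominator = 1 − 0.2116 = 0.7884
φ_{22} = 0.0094 / 0.7884 = 0.012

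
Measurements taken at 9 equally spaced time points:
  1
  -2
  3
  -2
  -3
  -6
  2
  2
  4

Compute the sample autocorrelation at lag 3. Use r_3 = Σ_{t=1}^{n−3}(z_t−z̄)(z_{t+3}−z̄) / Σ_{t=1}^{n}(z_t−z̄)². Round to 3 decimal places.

Mean z̄ = (1 − 2 + 3 − 2 − 3 − 6 + 2 + 2 + 4)/9 = -0.1111
Σ(z_t−z̄)(z_{t+3}−z̄) = (-2.0988) + (5.4568) + (-18.3210) + (-3.9877) + (-6.0988) + (-24.2099) = -49.2593
Denominator Σ(z_t−z̄)² = 86.8889
r_3 = -49.2593 / 86.8889 = -0.567

-0.567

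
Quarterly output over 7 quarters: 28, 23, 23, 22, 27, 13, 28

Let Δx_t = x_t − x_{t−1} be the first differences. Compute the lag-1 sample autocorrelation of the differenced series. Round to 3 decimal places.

First differences Δx: -5, 0, -1, 5, -14, 15
Mean of differences = 0.0000
Numerator Σ(Δx_t−Δx̄)(Δx_{t+1}−Δx̄) = -285.0000
Denominator Σ(Δx_t−Δx̄)² = 472.0000
r_1(Δx) = -285.0000 / 472.0000 = -0.604

-0.604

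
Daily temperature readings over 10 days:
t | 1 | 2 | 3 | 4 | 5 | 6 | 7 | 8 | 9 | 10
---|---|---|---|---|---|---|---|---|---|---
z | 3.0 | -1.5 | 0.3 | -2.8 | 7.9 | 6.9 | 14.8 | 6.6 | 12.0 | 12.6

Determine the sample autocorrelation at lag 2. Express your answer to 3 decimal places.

Mean z̄ = (3.0 − 1.5 + 0.3 − 2.8 + 7.9 + 6.9 + 14.8 + 6.6 + 12.0 + 12.6)/10 = 5.9800
Numerator Σ_{t=1}^{8}(z_t−z̄)(z_{t+2}−z̄) = 138.3232
Denominator Σ(z_t−z̄)² = 336.9560
r_2 = 138.3232 / 336.9560 = 0.411

0.411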